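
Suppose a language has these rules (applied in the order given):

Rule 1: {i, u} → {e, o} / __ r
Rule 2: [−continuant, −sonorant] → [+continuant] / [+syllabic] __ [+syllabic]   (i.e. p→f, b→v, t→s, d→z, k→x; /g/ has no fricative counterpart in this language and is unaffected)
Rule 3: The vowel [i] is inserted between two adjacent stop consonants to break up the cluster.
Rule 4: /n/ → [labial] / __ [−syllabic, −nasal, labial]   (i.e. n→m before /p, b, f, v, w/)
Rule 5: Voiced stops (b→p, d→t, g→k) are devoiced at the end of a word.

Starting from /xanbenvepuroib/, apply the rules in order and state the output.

xambemveforoip

Rule 1 (pre-rhotic lowering): /u/ is a high vowel immediately before /r/, so it lowers to [o]. /xanbenvepuroib/ → xanbenveporoib.
Rule 2 (intervocalic spirantization): /p/ is a stop between vowels /e/ and /o/, so it spirantizes to the fricative [f]. /xanbenveporoib/ → xanbenveforoib.
Rule 3 (stop-cluster i-epenthesis): no segment meets the environment; /xanbenveforoib/ is unchanged.
Rule 4 (nasal place assimilation): /n/ precedes the labial consonant /b/, so it assimilates in place to [m]. /n/ precedes the labial consonant /v/, so it assimilates in place to [m]. /xanbenveforoib/ → xambemveforoib.
Rule 5 (final devoicing): /b/ is a voiced stop in word-final position, so it devoices to [p]. /xambemveforoib/ → xambemveforoip.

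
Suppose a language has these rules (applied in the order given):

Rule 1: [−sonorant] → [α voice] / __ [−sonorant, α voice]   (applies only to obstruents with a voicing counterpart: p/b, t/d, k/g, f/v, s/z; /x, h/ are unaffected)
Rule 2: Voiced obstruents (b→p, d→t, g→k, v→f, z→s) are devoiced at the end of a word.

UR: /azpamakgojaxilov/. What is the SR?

Rule 1 (regressive voicing assimilation): /z/ precedes the voiceless obstruent /p/, so it devoices to [s] by assimilation. /k/ precedes the voiced obstruent /g/, so it voices to [g] by assimilation. /azpamakgojaxilov/ → aspamaggojaxilov.
Rule 2 (final devoicing): /v/ is a voiced obstruent in word-final position, so it devoices to [f]. /aspamaggojaxilov/ → aspamaggojaxilof.

aspamaggojaxilof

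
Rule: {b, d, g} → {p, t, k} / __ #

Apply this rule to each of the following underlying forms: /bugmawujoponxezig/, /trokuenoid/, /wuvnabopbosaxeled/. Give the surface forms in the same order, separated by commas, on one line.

bugmawujoponxezik, trokuenoit, wuvnabopbosaxelet

/bugmawujoponxezig/: /g/ is a voiced stop in word-final position, so it devoices to [k]. → [bugmawujoponxezik].
/trokuenoid/: /d/ is a voiced stop in word-final position, so it devoices to [t]. → [trokuenoit].
/wuvnabopbosaxeled/: /d/ is a voiced stop in word-final position, so it devoices to [t]. → [wuvnabopbosaxelet].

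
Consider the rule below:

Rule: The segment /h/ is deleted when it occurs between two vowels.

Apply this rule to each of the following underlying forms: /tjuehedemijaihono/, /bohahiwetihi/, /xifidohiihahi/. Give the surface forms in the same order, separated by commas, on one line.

tjueedemijaiono, boaiwetii, xifidoiiai

/tjuehedemijaihono/: /h/ occurs between vowels /e/ and /e/, so it deletes. /h/ occurs between vowels /i/ and /o/, so it deletes. → [tjueedemijaiono].
/bohahiwetihi/: /h/ occurs between vowels /o/ and /a/, so it deletes. /h/ occurs between vowels /a/ and /i/, so it deletes. /h/ occurs between vowels /i/ and /i/, so it deletes. → [boaiwetii].
/xifidohiihahi/: /h/ occurs between vowels /o/ and /i/, so it deletes. /h/ occurs between vowels /i/ and /a/, so it deletes. /h/ occurs between vowels /a/ and /i/, so it deletes. → [xifidoiiai].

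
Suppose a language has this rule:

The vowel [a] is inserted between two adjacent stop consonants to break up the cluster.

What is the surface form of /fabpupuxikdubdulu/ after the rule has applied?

/b/ and /p/ form a stop–stop cluster, so [a] is inserted between them.
/k/ and /d/ form a stop–stop cluster, so [a] is inserted between them.
/b/ and /d/ form a stop–stop cluster, so [a] is inserted between them.
Surface form: [fabapupuxikadubadulu].

fabapupuxikadubadulu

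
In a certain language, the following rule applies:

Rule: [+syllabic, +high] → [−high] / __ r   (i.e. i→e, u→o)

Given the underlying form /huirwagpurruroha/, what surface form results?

huerwagporroroha

/i/ is a high vowel immediately before /r/, so it lowers to [e].
/u/ is a high vowel immediately before /r/, so it lowers to [o].
/u/ is a high vowel immediately before /r/, so it lowers to [o].
The other instance of /u/ does not occur in the required environment and remains unchanged.
Surface form: [huerwagporroroha].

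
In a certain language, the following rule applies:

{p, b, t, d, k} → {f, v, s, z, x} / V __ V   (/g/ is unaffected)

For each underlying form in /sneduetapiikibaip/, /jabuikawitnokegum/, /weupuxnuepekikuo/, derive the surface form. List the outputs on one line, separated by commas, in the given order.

/sneduetapiikibaip/: /d/ is a stop between vowels /e/ and /u/, so it spirantizes to the fricative [z]. /t/ is a stop between vowels /e/ and /a/, so it spirantizes to the fricative [s]. /p/ is a stop between vowels /a/ and /i/, so it spirantizes to the fricative [f]. /k/ is a stop between vowels /i/ and /i/, so it spirantizes to the fricative [x]. /b/ is a stop between vowels /i/ and /a/, so it spirantizes to the fricative [v]. → [snezuesafiixivaip].
/jabuikawitnokegum/: /b/ is a stop between vowels /a/ and /u/, so it spirantizes to the fricative [v]. /k/ is a stop between vowels /i/ and /a/, so it spirantizes to the fricative [x]. /k/ is a stop between vowels /o/ and /e/, so it spirantizes to the fricative [x]. → [javuixawitnoxegum].
/weupuxnuepekikuo/: /p/ is a stop between vowels /u/ and /u/, so it spirantizes to the fricative [f]. /p/ is a stop between vowels /e/ and /e/, so it spirantizes to the fricative [f]. /k/ is a stop between vowels /e/ and /i/, so it spirantizes to the fricative [x]. /k/ is a stop between vowels /i/ and /u/, so it spirantizes to the fricative [x]. → [weufuxnuefexixuo].

snezuesafiixivaip, javuixawitnoxegum, weufuxnuefexixuo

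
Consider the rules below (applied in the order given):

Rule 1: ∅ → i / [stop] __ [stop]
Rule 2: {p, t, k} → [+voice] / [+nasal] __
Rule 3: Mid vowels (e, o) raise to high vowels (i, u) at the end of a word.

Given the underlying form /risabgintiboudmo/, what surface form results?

risabigindiboudmu

Rule 1 (stop-cluster i-epenthesis): /b/ and /g/ form a stop–stop cluster, so [i] is inserted between them. /risabgintiboudmo/ → risabigintiboudmo.
Rule 2 (post-nasal voicing): /t/ is a voiceless stop immediately after the nasal /n/, so it voices to [d]. /risabigintiboudmo/ → risabigindiboudmo.
Rule 3 (final vowel raising): /o/ is a mid vowel in word-final position, so it raises to [u]. /risabigindiboudmo/ → risabigindiboudmu.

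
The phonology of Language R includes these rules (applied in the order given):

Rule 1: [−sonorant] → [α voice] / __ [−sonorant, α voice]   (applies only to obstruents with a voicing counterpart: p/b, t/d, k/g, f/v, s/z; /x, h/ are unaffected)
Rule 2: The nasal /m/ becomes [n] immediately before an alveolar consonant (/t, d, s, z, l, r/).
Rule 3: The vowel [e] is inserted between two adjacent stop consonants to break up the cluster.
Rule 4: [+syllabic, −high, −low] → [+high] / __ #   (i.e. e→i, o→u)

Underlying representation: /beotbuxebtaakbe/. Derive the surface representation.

Rule 1 (regressive voicing assimilation): /t/ precedes the voiced obstruent /b/, so it voices to [d] by assimilation. /b/ precedes the voiceless obstruent /t/, so it devoices to [p] by assimilation. /k/ precedes the voiced obstruent /b/, so it voices to [g] by assimilation. /beotbuxebtaakbe/ → beodbuxeptaagbe.
Rule 2 (nasal place assimilation): no segment meets the environment; /beodbuxeptaagbe/ is unchanged.
Rule 3 (stop-cluster e-epenthesis): /d/ and /b/ form a stop–stop cluster, so [e] is inserted between them. /p/ and /t/ form a stop–stop cluster, so [e] is inserted between them. /g/ and /b/ form a stop–stop cluster, so [e] is inserted between them. /beodbuxeptaagbe/ → beodebuxepetaagebe.
Rule 4 (final vowel raising): /e/ is a mid vowel in word-final position, so it raises to [i]. /beodebuxepetaagebe/ → beodebuxepetaagebi.

beodebuxepetaagebi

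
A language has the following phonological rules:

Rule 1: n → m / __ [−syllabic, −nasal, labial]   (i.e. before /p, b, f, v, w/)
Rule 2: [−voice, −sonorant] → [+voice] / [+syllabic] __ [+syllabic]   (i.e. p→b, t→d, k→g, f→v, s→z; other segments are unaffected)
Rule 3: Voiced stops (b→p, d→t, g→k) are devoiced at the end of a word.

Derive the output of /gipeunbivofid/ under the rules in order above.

Rule 1 (nasal place assimilation): /n/ precedes the labial consonant /b/, so it assimilates in place to [m]. /gipeunbivofid/ → gipeumbivofid.
Rule 2 (intervocalic voicing): /p/ is a voiceless obstruent between vowels /i/ and /e/, so it voices to [b]. /f/ is a voiceless obstruent between vowels /o/ and /i/, so it voices to [v]. /gipeumbivofid/ → gibeumbivovid.
Rule 3 (final devoicing): /d/ is a voiced stop in word-final position, so it devoices to [t]. /gibeumbivovid/ → gibeumbivovit.

gibeumbivovit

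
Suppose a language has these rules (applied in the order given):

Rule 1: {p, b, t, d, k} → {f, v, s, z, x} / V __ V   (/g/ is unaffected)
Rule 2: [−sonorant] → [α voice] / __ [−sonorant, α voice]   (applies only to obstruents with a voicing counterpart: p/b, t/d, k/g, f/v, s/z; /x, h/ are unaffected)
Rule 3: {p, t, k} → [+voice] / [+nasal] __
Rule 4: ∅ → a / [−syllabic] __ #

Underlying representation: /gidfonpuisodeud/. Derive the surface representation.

Rule 1 (intervocalic spirantization): /d/ is a stop between vowels /o/ and /e/, so it spirantizes to the fricative [z]. /gidfonpuisodeud/ → gidfonpuisozeud.
Rule 2 (regressive voicing assimilation): /d/ precedes the voiceless obstruent /f/, so it devoices to [t] by assimilation. /gidfonpuisozeud/ → gitfonpuisozeud.
Rule 3 (post-nasal voicing): /p/ is a voiceless stop immediately after the nasal /n/, so it voices to [b]. /gitfonpuisozeud/ → gitfonbuisozeud.
Rule 4 (final a-epenthesis): the form ends in the consonant /d/, so [a] is inserted word-finally. /gitfonbuisozeud/ → gitfonbuisozeuda.

gitfonbuisozeuda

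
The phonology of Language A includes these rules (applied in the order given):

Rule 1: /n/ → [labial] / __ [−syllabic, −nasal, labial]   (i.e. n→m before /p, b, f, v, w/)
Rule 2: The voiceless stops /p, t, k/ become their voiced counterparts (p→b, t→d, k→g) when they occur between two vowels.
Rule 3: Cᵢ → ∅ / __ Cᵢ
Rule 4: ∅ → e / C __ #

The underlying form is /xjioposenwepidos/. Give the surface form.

Rule 1 (nasal place assimilation): /n/ precedes the labial consonant /w/, so it assimilates in place to [m]. /xjioposenwepidos/ → xjioposemwepidos.
Rule 2 (intervocalic voicing): /p/ is a voiceless stop between vowels /o/ and /o/, so it voices to [b]. /p/ is a voiceless stop between vowels /e/ and /i/, so it voices to [b]. /xjioposemwepidos/ → xjiobosemwebidos.
Rule 3 (degemination): no segment meets the environment; /xjiobosemwebidos/ is unchanged.
Rule 4 (final e-epenthesis): the form ends in the consonant /s/, so [e] is inserted word-finally. /xjiobosemwebidos/ → xjiobosemwebidose.

xjiobosemwebidose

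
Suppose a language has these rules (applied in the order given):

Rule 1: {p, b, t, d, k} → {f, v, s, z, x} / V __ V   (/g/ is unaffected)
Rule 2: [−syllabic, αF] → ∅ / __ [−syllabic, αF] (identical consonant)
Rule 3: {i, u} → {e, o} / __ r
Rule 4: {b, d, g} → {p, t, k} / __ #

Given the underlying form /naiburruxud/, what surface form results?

naivoruxut

Rule 1 (intervocalic spirantization): /b/ is a stop between vowels /i/ and /u/, so it spirantizes to the fricative [v]. /naiburruxud/ → naivurruxud.
Rule 2 (degemination): /rr/ is a geminate; the first /r/ deletes. /naivurruxud/ → naivuruxud.
Rule 3 (pre-rhotic lowering): /u/ is a high vowel immediately before /r/, so it lowers to [o]. /naivuruxud/ → naivoruxud.
Rule 4 (final devoicing): /d/ is a voiced stop in word-final position, so it devoices to [t]. /naivoruxud/ → naivoruxut.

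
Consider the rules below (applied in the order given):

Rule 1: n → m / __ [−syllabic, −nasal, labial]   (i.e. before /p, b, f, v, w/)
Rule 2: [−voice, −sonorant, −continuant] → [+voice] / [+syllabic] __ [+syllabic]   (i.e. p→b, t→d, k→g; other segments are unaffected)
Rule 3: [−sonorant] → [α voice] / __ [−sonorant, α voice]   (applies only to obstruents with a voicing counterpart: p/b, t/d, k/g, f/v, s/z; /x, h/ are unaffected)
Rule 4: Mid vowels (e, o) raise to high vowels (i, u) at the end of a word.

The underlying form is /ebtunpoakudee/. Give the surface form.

eptumpoagudei

Rule 1 (nasal place assimilation): /n/ precedes the labial consonant /p/, so it assimilates in place to [m]. /ebtunpoakudee/ → ebtumpoakudee.
Rule 2 (intervocalic voicing): /k/ is a voiceless stop between vowels /a/ and /u/, so it voices to [g]. /ebtumpoakudee/ → ebtumpoagudee.
Rule 3 (regressive voicing assimilation): /b/ precedes the voiceless obstruent /t/, so it devoices to [p] by assimilation. /ebtumpoagudee/ → eptumpoagudee.
Rule 4 (final vowel raising): /e/ is a mid vowel in word-final position, so it raises to [i]. /eptumpoagudee/ → eptumpoagudei.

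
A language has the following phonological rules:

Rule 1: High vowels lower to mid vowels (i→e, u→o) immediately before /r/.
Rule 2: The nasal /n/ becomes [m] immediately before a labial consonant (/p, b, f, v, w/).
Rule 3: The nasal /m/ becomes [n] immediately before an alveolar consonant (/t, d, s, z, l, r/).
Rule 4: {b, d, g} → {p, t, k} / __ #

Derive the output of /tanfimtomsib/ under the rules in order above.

tamfintonsip

Rule 1 (pre-rhotic lowering): no segment meets the environment; /tanfimtomsib/ is unchanged.
Rule 2 (nasal place assimilation): /n/ precedes the labial consonant /f/, so it assimilates in place to [m]. /tanfimtomsib/ → tamfimtomsib.
Rule 3 (nasal place assimilation): /m/ precedes the alveolar consonant /t/, so it assimilates in place to [n]. /m/ precedes the alveolar consonant /s/, so it assimilates in place to [n]. /tamfimtomsib/ → tamfintonsib.
Rule 4 (final devoicing): /b/ is a voiced stop in word-final position, so it devoices to [p]. /tamfintonsib/ → tamfintonsip.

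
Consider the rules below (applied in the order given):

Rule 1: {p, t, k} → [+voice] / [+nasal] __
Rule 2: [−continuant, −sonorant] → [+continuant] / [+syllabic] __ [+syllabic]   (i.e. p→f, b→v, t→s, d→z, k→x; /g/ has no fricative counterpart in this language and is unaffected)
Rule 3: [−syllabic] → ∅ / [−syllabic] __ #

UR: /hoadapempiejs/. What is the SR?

Rule 1 (post-nasal voicing): /p/ is a voiceless stop immediately after the nasal /m/, so it voices to [b]. /hoadapempiejs/ → hoadapembiejs.
Rule 2 (intervocalic spirantization): /d/ is a stop between vowels /a/ and /a/, so it spirantizes to the fricative [z]. /p/ is a stop between vowels /a/ and /e/, so it spirantizes to the fricative [f]. /hoadapembiejs/ → hoazafembiejs.
Rule 3 (final cluster simplification): /s/ is the second consonant of a word-final cluster /js/, so it deletes. /hoazafembiejs/ → hoazafembiej.

hoazafembiej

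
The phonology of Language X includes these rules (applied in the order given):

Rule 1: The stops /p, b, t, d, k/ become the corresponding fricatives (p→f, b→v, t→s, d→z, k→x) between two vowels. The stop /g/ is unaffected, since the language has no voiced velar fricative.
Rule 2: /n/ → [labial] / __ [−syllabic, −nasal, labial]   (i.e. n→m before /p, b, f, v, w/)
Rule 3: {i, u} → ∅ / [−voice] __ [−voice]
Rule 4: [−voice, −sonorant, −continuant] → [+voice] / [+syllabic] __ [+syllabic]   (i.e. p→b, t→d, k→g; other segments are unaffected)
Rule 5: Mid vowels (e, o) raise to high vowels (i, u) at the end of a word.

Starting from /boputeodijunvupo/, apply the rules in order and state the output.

bofseozijumvufu

Rule 1 (intervocalic spirantization): /p/ is a stop between vowels /o/ and /u/, so it spirantizes to the fricative [f]. /t/ is a stop between vowels /u/ and /e/, so it spirantizes to the fricative [s]. /d/ is a stop between vowels /o/ and /i/, so it spirantizes to the fricative [z]. /p/ is a stop between vowels /u/ and /o/, so it spirantizes to the fricative [f]. /boputeodijunvupo/ → bofuseozijunvufo.
Rule 2 (nasal place assimilation): /n/ precedes the labial consonant /v/, so it assimilates in place to [m]. /bofuseozijunvufo/ → bofuseozijumvufo.
Rule 3 (high vowel syncope): /u/ is a high vowel flanked by voiceless consonants /f/ and /s/, so it deletes. /bofuseozijumvufo/ → bofseozijumvufo.
Rule 4 (intervocalic voicing): no segment meets the environment; /bofseozijumvufo/ is unchanged.
Rule 5 (final vowel raising): /o/ is a mid vowel in word-final position, so it raises to [u]. /bofseozijumvufo/ → bofseozijumvufu.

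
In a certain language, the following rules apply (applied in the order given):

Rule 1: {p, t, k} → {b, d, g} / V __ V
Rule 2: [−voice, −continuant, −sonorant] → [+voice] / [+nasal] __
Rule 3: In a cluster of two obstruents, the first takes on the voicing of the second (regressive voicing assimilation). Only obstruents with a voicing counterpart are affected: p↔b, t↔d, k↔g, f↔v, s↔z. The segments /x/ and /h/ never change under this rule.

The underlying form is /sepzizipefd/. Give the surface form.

Rule 1 (intervocalic voicing): /p/ is a voiceless stop between vowels /i/ and /e/, so it voices to [b]. /sepzizipefd/ → sepzizibefd.
Rule 2 (post-nasal voicing): no segment meets the environment; /sepzizibefd/ is unchanged.
Rule 3 (regressive voicing assimilation): /p/ precedes the voiced obstruent /z/, so it voices to [b] by assimilation. /f/ precedes the voiced obstruent /d/, so it voices to [v] by assimilation. /sepzizibefd/ → sebzizibevd.

sebzizibevd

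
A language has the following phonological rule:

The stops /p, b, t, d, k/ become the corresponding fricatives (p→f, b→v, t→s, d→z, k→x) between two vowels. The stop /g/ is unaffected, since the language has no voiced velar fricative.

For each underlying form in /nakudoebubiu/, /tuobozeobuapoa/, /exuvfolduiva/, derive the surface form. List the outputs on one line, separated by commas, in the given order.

naxuzoevuviu, tuovozeovuafoa, exuvfolduiva

/nakudoebubiu/: /k/ is a stop between vowels /a/ and /u/, so it spirantizes to the fricative [x]. /d/ is a stop between vowels /u/ and /o/, so it spirantizes to the fricative [z]. /b/ is a stop between vowels /e/ and /u/, so it spirantizes to the fricative [v]. /b/ is a stop between vowels /u/ and /i/, so it spirantizes to the fricative [v]. → [naxuzoevuviu].
/tuobozeobuapoa/: /b/ is a stop between vowels /o/ and /o/, so it spirantizes to the fricative [v]. /b/ is a stop between vowels /o/ and /u/, so it spirantizes to the fricative [v]. /p/ is a stop between vowels /a/ and /o/, so it spirantizes to the fricative [f]. → [tuovozeovuafoa].
/exuvfolduiva/: the rule's environment is not met; surfaces unchanged as [exuvfolduiva].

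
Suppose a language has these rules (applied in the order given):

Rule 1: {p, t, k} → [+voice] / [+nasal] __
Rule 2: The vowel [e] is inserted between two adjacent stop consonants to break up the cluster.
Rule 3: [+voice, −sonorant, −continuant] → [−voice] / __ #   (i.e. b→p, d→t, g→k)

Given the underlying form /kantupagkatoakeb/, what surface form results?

Rule 1 (post-nasal voicing): /t/ is a voiceless stop immediately after the nasal /n/, so it voices to [d]. /kantupagkatoakeb/ → kandupagkatoakeb.
Rule 2 (stop-cluster e-epenthesis): /g/ and /k/ form a stop–stop cluster, so [e] is inserted between them. /kandupagkatoakeb/ → kandupagekatoakeb.
Rule 3 (final devoicing): /b/ is a voiced stop in word-final position, so it devoices to [p]. /kandupagekatoakeb/ → kandupagekatoakep.

kandupagekatoakep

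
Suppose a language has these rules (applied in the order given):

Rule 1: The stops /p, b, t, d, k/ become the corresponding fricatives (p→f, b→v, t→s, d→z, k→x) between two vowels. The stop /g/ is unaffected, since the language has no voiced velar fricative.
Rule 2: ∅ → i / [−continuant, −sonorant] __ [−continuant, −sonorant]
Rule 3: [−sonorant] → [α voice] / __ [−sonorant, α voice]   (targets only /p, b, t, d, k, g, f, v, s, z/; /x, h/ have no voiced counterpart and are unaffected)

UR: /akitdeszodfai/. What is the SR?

Rule 1 (intervocalic spirantization): /k/ is a stop between vowels /a/ and /i/, so it spirantizes to the fricative [x]. /akitdeszodfai/ → axitdeszodfai.
Rule 2 (stop-cluster i-epenthesis): /t/ and /d/ form a stop–stop cluster, so [i] is inserted between them. /axitdeszodfai/ → axitideszodfai.
Rule 3 (regressive voicing assimilation): /s/ precedes the voiced obstruent /z/, so it voices to [z] by assimilation. /d/ precedes the voiceless obstruent /f/, so it devoices to [t] by assimilation. /axitideszodfai/ → axitidezzotfai.

axitidezzotfai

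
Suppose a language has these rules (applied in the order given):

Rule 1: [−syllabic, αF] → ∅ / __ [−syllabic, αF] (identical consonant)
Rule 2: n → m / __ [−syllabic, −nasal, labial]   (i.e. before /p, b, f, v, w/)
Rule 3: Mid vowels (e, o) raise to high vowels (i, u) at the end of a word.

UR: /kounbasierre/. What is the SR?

koumbasieri

Rule 1 (degemination): /rr/ is a geminate; the first /r/ deletes. /kounbasierre/ → kounbasiere.
Rule 2 (nasal place assimilation): /n/ precedes the labial consonant /b/, so it assimilates in place to [m]. /kounbasiere/ → koumbasiere.
Rule 3 (final vowel raising): /e/ is a mid vowel in word-final position, so it raises to [i]. /koumbasiere/ → koumbasieri.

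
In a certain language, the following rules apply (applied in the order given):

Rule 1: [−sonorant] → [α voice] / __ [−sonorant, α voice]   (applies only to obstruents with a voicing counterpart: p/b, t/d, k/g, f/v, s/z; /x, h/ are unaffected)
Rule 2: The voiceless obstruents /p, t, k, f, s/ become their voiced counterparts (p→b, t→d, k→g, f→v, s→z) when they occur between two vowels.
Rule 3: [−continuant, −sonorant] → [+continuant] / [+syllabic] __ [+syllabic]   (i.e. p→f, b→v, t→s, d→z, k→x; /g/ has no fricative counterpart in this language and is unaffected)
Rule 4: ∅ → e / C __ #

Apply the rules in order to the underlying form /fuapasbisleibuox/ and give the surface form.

fuavazbisleivuoxe

Rule 1 (regressive voicing assimilation): /s/ precedes the voiced obstruent /b/, so it voices to [z] by assimilation. /fuapasbisleibuox/ → fuapazbisleibuox.
Rule 2 (intervocalic voicing): /p/ is a voiceless obstruent between vowels /a/ and /a/, so it voices to [b]. /fuapazbisleibuox/ → fuabazbisleibuox.
Rule 3 (intervocalic spirantization): /b/ is a stop between vowels /a/ and /a/, so it spirantizes to the fricative [v]. /b/ is a stop between vowels /i/ and /u/, so it spirantizes to the fricative [v]. /fuabazbisleibuox/ → fuavazbisleivuox.
Rule 4 (final e-epenthesis): the form ends in the consonant /x/, so [e] is inserted word-finally. /fuavazbisleivuox/ → fuavazbisleivuoxe.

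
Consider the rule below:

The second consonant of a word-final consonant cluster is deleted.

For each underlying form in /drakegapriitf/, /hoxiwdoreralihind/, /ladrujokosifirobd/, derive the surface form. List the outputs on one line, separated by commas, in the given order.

/drakegapriitf/: /f/ is the second consonant of a word-final cluster /tf/, so it deletes. → [drakegapriit].
/hoxiwdoreralihind/: /d/ is the second consonant of a word-final cluster /nd/, so it deletes. → [hoxiwdoreralihin].
/ladrujokosifirobd/: /d/ is the second consonant of a word-final cluster /bd/, so it deletes. → [ladrujokosifirob].

drakegapriit, hoxiwdoreralihin, ladrujokosifirob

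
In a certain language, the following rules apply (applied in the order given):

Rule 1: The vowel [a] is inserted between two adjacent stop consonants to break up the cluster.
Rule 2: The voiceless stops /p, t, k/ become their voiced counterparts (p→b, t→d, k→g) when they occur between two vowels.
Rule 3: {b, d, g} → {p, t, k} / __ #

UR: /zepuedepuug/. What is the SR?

Rule 1 (stop-cluster a-epenthesis): no segment meets the environment; /zepuedepuug/ is unchanged.
Rule 2 (intervocalic voicing): /p/ is a voiceless stop between vowels /e/ and /u/, so it voices to [b]. /p/ is a voiceless stop between vowels /e/ and /u/, so it voices to [b]. /zepuedepuug/ → zebuedebuug.
Rule 3 (final devoicing): /g/ is a voiced stop in word-final position, so it devoices to [k]. /zebuedebuug/ → zebuedebuuk.

zebuedebuuk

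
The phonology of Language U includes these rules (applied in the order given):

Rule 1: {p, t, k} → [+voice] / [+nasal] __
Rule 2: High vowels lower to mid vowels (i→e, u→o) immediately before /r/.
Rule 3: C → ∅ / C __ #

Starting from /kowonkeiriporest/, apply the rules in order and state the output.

kowongeeripores

Rule 1 (post-nasal voicing): /k/ is a voiceless stop immediately after the nasal /n/, so it voices to [g]. /kowonkeiriporest/ → kowongeiriporest.
Rule 2 (pre-rhotic lowering): /i/ is a high vowel immediately before /r/, so it lowers to [e]. /kowongeiriporest/ → kowongeeriporest.
Rule 3 (final cluster simplification): /t/ is the second consonant of a word-final cluster /st/, so it deletes. /kowongeeriporest/ → kowongeeripores.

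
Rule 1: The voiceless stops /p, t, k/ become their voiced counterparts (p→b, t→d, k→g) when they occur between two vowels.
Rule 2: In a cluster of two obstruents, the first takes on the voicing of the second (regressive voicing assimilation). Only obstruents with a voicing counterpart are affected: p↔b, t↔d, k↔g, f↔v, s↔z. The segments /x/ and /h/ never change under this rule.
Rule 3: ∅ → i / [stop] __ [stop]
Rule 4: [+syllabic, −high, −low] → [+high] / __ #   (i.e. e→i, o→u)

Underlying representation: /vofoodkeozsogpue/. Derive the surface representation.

Rule 1 (intervocalic voicing): no segment meets the environment; /vofoodkeozsogpue/ is unchanged.
Rule 2 (regressive voicing assimilation): /d/ precedes the voiceless obstruent /k/, so it devoices to [t] by assimilation. /z/ precedes the voiceless obstruent /s/, so it devoices to [s] by assimilation. /g/ precedes the voiceless obstruent /p/, so it devoices to [k] by assimilation. /vofoodkeozsogpue/ → vofootkeossokpue.
Rule 3 (stop-cluster i-epenthesis): /t/ and /k/ form a stop–stop cluster, so [i] is inserted between them. /k/ and /p/ form a stop–stop cluster, so [i] is inserted between them. /vofootkeossokpue/ → vofootikeossokipue.
Rule 4 (final vowel raising): /e/ is a mid vowel in word-final position, so it raises to [i]. /vofootikeossokipue/ → vofootikeossokipui.

vofootikeossokipui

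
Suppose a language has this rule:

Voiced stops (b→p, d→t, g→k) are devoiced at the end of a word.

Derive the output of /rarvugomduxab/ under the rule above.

Scanning /rarvugomduxab/: /g/ at position 6 is not in the conditioning environment; /d/ at position 9 is not in the conditioning environment; /b/ is a voiced stop in word-final position, so it devoices to [p].
Result: [rarvugomduxap].

rarvugomduxap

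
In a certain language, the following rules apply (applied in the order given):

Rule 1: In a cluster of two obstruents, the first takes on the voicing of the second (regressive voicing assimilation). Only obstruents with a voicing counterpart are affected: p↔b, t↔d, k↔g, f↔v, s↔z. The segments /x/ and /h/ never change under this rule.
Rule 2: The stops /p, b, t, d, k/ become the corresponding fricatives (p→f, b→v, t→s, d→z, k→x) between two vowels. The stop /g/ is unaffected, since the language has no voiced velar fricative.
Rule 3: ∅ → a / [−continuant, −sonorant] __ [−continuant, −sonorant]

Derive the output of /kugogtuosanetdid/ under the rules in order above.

Rule 1 (regressive voicing assimilation): /g/ precedes the voiceless obstruent /t/, so it devoices to [k] by assimilation. /t/ precedes the voiced obstruent /d/, so it voices to [d] by assimilation. /kugogtuosanetdid/ → kugoktuosaneddid.
Rule 2 (intervocalic spirantization): no segment meets the environment; /kugoktuosaneddid/ is unchanged.
Rule 3 (stop-cluster a-epenthesis): /k/ and /t/ form a stop–stop cluster, so [a] is inserted between them. /d/ and /d/ form a stop–stop cluster, so [a] is inserted between them. /kugoktuosaneddid/ → kugokatuosanedadid.

kugokatuosanedadid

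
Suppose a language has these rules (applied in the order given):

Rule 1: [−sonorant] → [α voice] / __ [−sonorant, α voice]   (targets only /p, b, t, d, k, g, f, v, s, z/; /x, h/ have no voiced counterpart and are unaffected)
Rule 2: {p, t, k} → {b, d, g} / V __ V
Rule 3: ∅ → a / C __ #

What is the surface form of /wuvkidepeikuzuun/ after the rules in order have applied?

Rule 1 (regressive voicing assimilation): /v/ precedes the voiceless obstruent /k/, so it devoices to [f] by assimilation. /wuvkidepeikuzuun/ → wufkidepeikuzuun.
Rule 2 (intervocalic voicing): /p/ is a voiceless stop between vowels /e/ and /e/, so it voices to [b]. /k/ is a voiceless stop between vowels /i/ and /u/, so it voices to [g]. /wufkidepeikuzuun/ → wufkidebeiguzuun.
Rule 3 (final a-epenthesis): the form ends in the consonant /n/, so [a] is inserted word-finally. /wufkidebeiguzuun/ → wufkidebeiguzuuna.

wufkidebeiguzuuna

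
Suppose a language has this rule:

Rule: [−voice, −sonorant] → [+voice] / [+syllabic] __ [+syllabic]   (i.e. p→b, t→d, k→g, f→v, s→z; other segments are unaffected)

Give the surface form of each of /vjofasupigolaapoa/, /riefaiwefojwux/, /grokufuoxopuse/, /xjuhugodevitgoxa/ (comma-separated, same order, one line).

vjovazubigolaaboa, rievaiwevojwux, groguvuoxobuze, xjuhugodevitgoxa

/vjofasupigolaapoa/: /f/ is a voiceless obstruent between vowels /o/ and /a/, so it voices to [v]. /s/ is a voiceless obstruent between vowels /a/ and /u/, so it voices to [z]. /p/ is a voiceless obstruent between vowels /u/ and /i/, so it voices to [b]. /p/ is a voiceless obstruent between vowels /a/ and /o/, so it voices to [b]. → [vjovazubigolaaboa].
/riefaiwefojwux/: /f/ is a voiceless obstruent between vowels /e/ and /a/, so it voices to [v]. /f/ is a voiceless obstruent between vowels /e/ and /o/, so it voices to [v]. → [rievaiwevojwux].
/grokufuoxopuse/: /k/ is a voiceless obstruent between vowels /o/ and /u/, so it voices to [g]. /f/ is a voiceless obstruent between vowels /u/ and /u/, so it voices to [v]. /p/ is a voiceless obstruent between vowels /o/ and /u/, so it voices to [b]. /s/ is a voiceless obstruent between vowels /u/ and /e/, so it voices to [z]. → [groguvuoxobuze].
/xjuhugodevitgoxa/: the rule's environment is not met; surfaces unchanged as [xjuhugodevitgoxa].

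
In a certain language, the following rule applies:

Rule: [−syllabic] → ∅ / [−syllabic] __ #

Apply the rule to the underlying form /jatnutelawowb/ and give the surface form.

jatnutelawow

/b/ is the second consonant of a word-final cluster /wb/, so it deletes.
The other instances of /j/, /t/, /n/, /l/, /w/ do not occur in the required environment and remain unchanged.
Surface form: [jatnutelawow].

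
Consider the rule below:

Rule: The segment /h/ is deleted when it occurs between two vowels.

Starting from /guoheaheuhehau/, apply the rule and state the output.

guoeaeueau

/h/ occurs between vowels /o/ and /e/, so it deletes.
/h/ occurs between vowels /a/ and /e/, so it deletes.
/h/ occurs between vowels /u/ and /e/, so it deletes.
/h/ occurs between vowels /e/ and /a/, so it deletes.
Surface form: [guoeaeueau].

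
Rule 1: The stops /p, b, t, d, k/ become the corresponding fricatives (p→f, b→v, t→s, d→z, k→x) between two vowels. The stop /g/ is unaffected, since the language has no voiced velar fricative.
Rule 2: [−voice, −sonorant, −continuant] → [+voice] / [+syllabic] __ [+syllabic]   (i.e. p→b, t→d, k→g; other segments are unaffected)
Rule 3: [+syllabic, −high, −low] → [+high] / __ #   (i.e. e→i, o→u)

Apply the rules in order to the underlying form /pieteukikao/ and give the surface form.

pieseuxixau

Rule 1 (intervocalic spirantization): /t/ is a stop between vowels /e/ and /e/, so it spirantizes to the fricative [s]. /k/ is a stop between vowels /u/ and /i/, so it spirantizes to the fricative [x]. /k/ is a stop between vowels /i/ and /a/, so it spirantizes to the fricative [x]. /pieteukikao/ → pieseuxixao.
Rule 2 (intervocalic voicing): no segment meets the environment; /pieseuxixao/ is unchanged.
Rule 3 (final vowel raising): /o/ is a mid vowel in word-final position, so it raises to [u]. /pieseuxixao/ → pieseuxixau.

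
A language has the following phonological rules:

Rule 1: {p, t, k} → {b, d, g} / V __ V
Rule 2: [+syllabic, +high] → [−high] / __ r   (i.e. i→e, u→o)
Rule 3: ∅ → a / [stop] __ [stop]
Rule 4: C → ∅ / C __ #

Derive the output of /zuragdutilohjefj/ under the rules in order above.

zoragadudilohjef

Rule 1 (intervocalic voicing): /t/ is a voiceless stop between vowels /u/ and /i/, so it voices to [d]. /zuragdutilohjefj/ → zuragdudilohjefj.
Rule 2 (pre-rhotic lowering): /u/ is a high vowel immediately before /r/, so it lowers to [o]. /zuragdudilohjefj/ → zoragdudilohjefj.
Rule 3 (stop-cluster a-epenthesis): /g/ and /d/ form a stop–stop cluster, so [a] is inserted between them. /zoragdudilohjefj/ → zoragadudilohjefj.
Rule 4 (final cluster simplification): /j/ is the second consonant of a word-final cluster /fj/, so it deletes. /zoragadudilohjefj/ → zoragadudilohjef.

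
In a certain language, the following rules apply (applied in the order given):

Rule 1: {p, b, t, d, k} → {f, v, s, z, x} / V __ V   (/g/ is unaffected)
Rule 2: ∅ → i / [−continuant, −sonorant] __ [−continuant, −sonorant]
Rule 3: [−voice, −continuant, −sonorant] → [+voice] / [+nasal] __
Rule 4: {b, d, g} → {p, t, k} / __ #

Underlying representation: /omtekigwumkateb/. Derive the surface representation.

Rule 1 (intervocalic spirantization): /k/ is a stop between vowels /e/ and /i/, so it spirantizes to the fricative [x]. /t/ is a stop between vowels /a/ and /e/, so it spirantizes to the fricative [s]. /omtekigwumkateb/ → omtexigwumkaseb.
Rule 2 (stop-cluster i-epenthesis): no segment meets the environment; /omtexigwumkaseb/ is unchanged.
Rule 3 (post-nasal voicing): /t/ is a voiceless stop immediately after the nasal /m/, so it voices to [d]. /k/ is a voiceless stop immediately after the nasal /m/, so it voices to [g]. /omtexigwumkaseb/ → omdexigwumgaseb.
Rule 4 (final devoicing): /b/ is a voiced stop in word-final position, so it devoices to [p]. /omdexigwumgaseb/ → omdexigwumgasep.

omdexigwumgasep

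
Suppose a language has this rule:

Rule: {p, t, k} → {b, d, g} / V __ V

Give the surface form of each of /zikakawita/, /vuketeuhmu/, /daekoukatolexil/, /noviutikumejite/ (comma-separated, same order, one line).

/zikakawita/: /k/ is a voiceless stop between vowels /i/ and /a/, so it voices to [g]. /k/ is a voiceless stop between vowels /a/ and /a/, so it voices to [g]. /t/ is a voiceless stop between vowels /i/ and /a/, so it voices to [d]. → [zigagawida].
/vuketeuhmu/: /k/ is a voiceless stop between vowels /u/ and /e/, so it voices to [g]. /t/ is a voiceless stop between vowels /e/ and /e/, so it voices to [d]. → [vugedeuhmu].
/daekoukatolexil/: /k/ is a voiceless stop between vowels /e/ and /o/, so it voices to [g]. /k/ is a voiceless stop between vowels /u/ and /a/, so it voices to [g]. /t/ is a voiceless stop between vowels /a/ and /o/, so it voices to [d]. → [daegougadolexil].
/noviutikumejite/: /t/ is a voiceless stop between vowels /u/ and /i/, so it voices to [d]. /k/ is a voiceless stop between vowels /i/ and /u/, so it voices to [g]. /t/ is a voiceless stop between vowels /i/ and /e/, so it voices to [d]. → [noviudigumejide].

zigagawida, vugedeuhmu, daegougadolexil, noviudigumejide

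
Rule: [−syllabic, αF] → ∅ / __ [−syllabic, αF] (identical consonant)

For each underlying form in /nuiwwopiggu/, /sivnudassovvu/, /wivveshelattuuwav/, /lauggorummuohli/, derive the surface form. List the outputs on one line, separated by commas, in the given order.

/nuiwwopiggu/: /ww/ is a geminate; the first /w/ deletes. /gg/ is a geminate; the first /g/ deletes. → [nuiwopigu].
/sivnudassovvu/: /ss/ is a geminate; the first /s/ deletes. /vv/ is a geminate; the first /v/ deletes. → [sivnudasovu].
/wivveshelattuuwav/: /vv/ is a geminate; the first /v/ deletes. /tt/ is a geminate; the first /t/ deletes. → [wiveshelatuuwav].
/lauggorummuohli/: /gg/ is a geminate; the first /g/ deletes. /mm/ is a geminate; the first /m/ deletes. → [laugorumuohli].

nuiwopigu, sivnudasovu, wiveshelatuuwav, laugorumuohli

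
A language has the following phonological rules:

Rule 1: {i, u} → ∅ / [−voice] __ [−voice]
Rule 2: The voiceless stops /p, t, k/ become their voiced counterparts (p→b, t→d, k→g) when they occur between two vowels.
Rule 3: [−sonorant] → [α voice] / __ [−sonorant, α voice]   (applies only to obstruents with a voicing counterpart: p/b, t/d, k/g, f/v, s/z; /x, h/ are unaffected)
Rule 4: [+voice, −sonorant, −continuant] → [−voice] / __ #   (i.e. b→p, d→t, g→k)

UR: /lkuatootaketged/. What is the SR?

Rule 1 (high vowel syncope): no segment meets the environment; /lkuatootaketged/ is unchanged.
Rule 2 (intervocalic voicing): /t/ is a voiceless stop between vowels /a/ and /o/, so it voices to [d]. /t/ is a voiceless stop between vowels /o/ and /a/, so it voices to [d]. /k/ is a voiceless stop between vowels /a/ and /e/, so it voices to [g]. /lkuatootaketged/ → lkuadoodagetged.
Rule 3 (regressive voicing assimilation): /t/ precedes the voiced obstruent /g/, so it voices to [d] by assimilation. /lkuadoodagetged/ → lkuadoodagedged.
Rule 4 (final devoicing): /d/ is a voiced stop in word-final position, so it devoices to [t]. /lkuadoodagedged/ → lkuadoodagedget.

lkuadoodagedget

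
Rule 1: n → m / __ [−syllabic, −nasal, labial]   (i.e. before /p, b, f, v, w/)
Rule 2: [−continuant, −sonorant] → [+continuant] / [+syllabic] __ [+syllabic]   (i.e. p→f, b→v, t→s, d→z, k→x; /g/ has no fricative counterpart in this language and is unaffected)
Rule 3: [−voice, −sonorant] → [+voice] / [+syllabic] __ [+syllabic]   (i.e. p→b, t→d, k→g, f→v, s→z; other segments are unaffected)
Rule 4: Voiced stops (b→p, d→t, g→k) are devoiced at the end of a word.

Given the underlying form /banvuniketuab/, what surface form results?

Rule 1 (nasal place assimilation): /n/ precedes the labial consonant /v/, so it assimilates in place to [m]. /banvuniketuab/ → bamvuniketuab.
Rule 2 (intervocalic spirantization): /k/ is a stop between vowels /i/ and /e/, so it spirantizes to the fricative [x]. /t/ is a stop between vowels /e/ and /u/, so it spirantizes to the fricative [s]. /bamvuniketuab/ → bamvunixesuab.
Rule 3 (intervocalic voicing): /s/ is a voiceless obstruent between vowels /e/ and /u/, so it voices to [z]. /bamvunixesuab/ → bamvunixezuab.
Rule 4 (final devoicing): /b/ is a voiced stop in word-final position, so it devoices to [p]. /bamvunixezuab/ → bamvunixezuap.

bamvunixezuap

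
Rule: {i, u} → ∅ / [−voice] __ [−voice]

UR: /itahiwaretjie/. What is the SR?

itahiwaretjie

No segment of /itahiwaretjie/ meets the structural description of the rule, so the form surfaces unchanged.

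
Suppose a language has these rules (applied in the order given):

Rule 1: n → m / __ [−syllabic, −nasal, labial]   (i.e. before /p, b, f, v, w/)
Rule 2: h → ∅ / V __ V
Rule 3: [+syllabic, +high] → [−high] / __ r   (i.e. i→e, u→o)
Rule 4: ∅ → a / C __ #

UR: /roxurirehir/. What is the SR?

Rule 1 (nasal place assimilation): no segment meets the environment; /roxurirehir/ is unchanged.
Rule 2 (intervocalic h-deletion): /h/ occurs between vowels /e/ and /i/, so it deletes. /roxurirehir/ → roxurireir.
Rule 3 (pre-rhotic lowering): /u/ is a high vowel immediately before /r/, so it lowers to [o]. /i/ is a high vowel immediately before /r/, so it lowers to [e]. /i/ is a high vowel immediately before /r/, so it lowers to [e]. /roxurireir/ → roxorereer.
Rule 4 (final a-epenthesis): the form ends in the consonant /r/, so [a] is inserted word-finally. /roxorereer/ → roxorereera.

roxorereera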